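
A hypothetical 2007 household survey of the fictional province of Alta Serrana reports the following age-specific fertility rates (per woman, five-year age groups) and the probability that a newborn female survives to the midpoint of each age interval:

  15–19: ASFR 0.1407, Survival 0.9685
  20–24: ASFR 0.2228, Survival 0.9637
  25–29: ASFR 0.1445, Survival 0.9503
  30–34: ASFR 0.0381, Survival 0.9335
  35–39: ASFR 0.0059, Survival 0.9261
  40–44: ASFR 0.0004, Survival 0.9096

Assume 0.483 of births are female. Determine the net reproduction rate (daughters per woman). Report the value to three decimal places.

1.279

Proportion female at birth = 0.483.
Per-age-group product (5 × ASFR × survival probability):
  15–19: 5 × 0.1407 × 0.9685 = 0.68134
  20–24: 5 × 0.2228 × 0.9637 = 1.07356
  25–29: 5 × 0.1445 × 0.9503 = 0.68659
  30–34: 5 × 0.0381 × 0.9335 = 0.17783
  35–39: 5 × 0.0059 × 0.9261 = 0.02732
  40–44: 5 × 0.0004 × 0.9096 = 0.00182
Sum = 2.64846
NRR = 0.483 × 2.64846 = 1.27921
An NRR exceeding 1 indicates intrinsic growth under these rates.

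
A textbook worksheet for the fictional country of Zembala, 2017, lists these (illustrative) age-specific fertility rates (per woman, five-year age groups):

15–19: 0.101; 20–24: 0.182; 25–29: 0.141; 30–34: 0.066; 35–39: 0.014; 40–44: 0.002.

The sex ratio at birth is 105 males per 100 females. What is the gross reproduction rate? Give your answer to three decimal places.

Proportion female at birth = 100 / (100 + 105) = 0.48780.
Sum of ASFRs = 0.101 + 0.182 + 0.141 + 0.066 + 0.014 + 0.002 = 0.506
TFR = 5 × 0.506 = 2.53
GRR = 0.48780 × 2.53 = 1.23413

1.234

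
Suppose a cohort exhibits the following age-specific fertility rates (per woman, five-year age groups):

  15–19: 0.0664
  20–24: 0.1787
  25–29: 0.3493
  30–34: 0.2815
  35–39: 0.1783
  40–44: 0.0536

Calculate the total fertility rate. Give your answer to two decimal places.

Sum of ASFRs = 0.0664 + 0.1787 + 0.3493 + 0.2815 + 0.1783 + 0.0536 = 1.1078
TFR = 5 × 1.1078 = 5.539

5.54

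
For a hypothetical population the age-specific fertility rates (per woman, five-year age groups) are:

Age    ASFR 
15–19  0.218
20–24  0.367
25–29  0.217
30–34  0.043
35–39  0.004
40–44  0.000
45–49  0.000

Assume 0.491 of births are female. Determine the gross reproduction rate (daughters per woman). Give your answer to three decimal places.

2.084

Proportion female at birth = 0.491.
Sum of ASFRs = 0.218 + 0.367 + 0.217 + 0.043 + 0.004 + 0.000 + 0.000 = 0.849
TFR = 5 × 0.849 = 4.245
GRR = 0.491 × 4.245 = 2.08430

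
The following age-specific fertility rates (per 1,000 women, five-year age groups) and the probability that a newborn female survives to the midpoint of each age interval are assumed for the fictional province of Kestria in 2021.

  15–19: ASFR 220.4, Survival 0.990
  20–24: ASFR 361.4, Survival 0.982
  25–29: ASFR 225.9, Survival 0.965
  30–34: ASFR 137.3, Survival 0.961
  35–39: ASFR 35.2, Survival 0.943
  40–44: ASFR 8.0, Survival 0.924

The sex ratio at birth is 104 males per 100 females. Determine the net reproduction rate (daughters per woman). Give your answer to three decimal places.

Proportion female at birth = 100 / (100 + 104) = 0.49020.
Survival-weighted fertility by age (5·fₓ·Sₓ):
  15–19: 5 × 220.4/1000 × 0.990 = 1.09098
  20–24: 5 × 361.4/1000 × 0.982 = 1.77447
  25–29: 5 × 225.9/1000 × 0.965 = 1.08997
  30–34: 5 × 137.3/1000 × 0.961 = 0.65973
  35–39: 5 × 35.2/1000 × 0.943 = 0.16597
  40–44: 5 × 8.0/1000 × 0.924 = 0.03696
Sum = 4.81808
NRR = 0.49020 × 4.81808 = 2.36182

2.362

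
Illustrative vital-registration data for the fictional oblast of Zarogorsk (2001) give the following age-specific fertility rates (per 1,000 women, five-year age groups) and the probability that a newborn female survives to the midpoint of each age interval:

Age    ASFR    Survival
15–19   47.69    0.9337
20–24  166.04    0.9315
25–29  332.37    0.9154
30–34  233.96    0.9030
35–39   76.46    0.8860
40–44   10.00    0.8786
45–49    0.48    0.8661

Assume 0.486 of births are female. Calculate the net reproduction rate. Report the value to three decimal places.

Proportion female at birth = 0.486.
Weighting each age-specific rate by interval width and survival:
  15–19: 5 × 47.69/1000 × 0.9337 = 0.22264
  20–24: 5 × 166.04/1000 × 0.9315 = 0.77333
  25–29: 5 × 332.37/1000 × 0.9154 = 1.52126
  30–34: 5 × 233.96/1000 × 0.9030 = 1.05633
  35–39: 5 × 76.46/1000 × 0.8860 = 0.33872
  40–44: 5 × 10.00/1000 × 0.8786 = 0.04393
  45–49: 5 × 0.48/1000 × 0.8661 = 0.00208
Sum = 3.95829
NRR = 0.486 × 3.95829 = 1.92373

1.924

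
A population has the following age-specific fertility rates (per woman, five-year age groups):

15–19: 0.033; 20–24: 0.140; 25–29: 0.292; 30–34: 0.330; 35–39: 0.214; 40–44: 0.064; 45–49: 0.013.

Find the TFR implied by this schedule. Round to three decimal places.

Sum of ASFRs = 0.033 + 0.140 + 0.292 + 0.330 + 0.214 + 0.064 + 0.013 = 1.086
TFR = 5 × 1.086 = 5.43

5.430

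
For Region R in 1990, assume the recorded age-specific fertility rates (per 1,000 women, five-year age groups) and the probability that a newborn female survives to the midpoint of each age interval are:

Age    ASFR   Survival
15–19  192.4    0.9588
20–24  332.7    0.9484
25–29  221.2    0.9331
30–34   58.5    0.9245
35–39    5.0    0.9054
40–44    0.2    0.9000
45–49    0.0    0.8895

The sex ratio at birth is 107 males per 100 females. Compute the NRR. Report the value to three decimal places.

Proportion female at birth = 100 / (100 + 107) = 0.48309.
Weighting each age-specific rate by interval width and survival:
  15–19: 5 × 192.4/1000 × 0.9588 = 0.92237
  20–24: 5 × 332.7/1000 × 0.9484 = 1.57766
  25–29: 5 × 221.2/1000 × 0.9331 = 1.03201
  30–34: 5 × 58.5/1000 × 0.9245 = 0.27042
  35–39: 5 × 5.0/1000 × 0.9054 = 0.02264
  40–44: 5 × 0.2/1000 × 0.9000 = 0.00090
  45–49: 5 × 0.0/1000 × 0.8895 = 0.00000
Sum = 3.82600
NRR = 0.48309 × 3.82600 = 1.84830
NRR > 1, so each generation more than replaces itself.

1.848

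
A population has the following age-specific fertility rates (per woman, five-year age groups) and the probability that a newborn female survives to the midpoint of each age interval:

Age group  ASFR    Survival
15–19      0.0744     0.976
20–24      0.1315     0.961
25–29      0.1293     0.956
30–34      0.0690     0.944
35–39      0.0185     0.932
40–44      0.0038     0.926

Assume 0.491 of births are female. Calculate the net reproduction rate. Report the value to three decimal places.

1.003

Proportion female at birth = 0.491.
Weighting each age-specific rate by interval width and survival:
  15–19: 5 × 0.0744 × 0.976 = 0.36307
  20–24: 5 × 0.1315 × 0.961 = 0.63186
  25–29: 5 × 0.1293 × 0.956 = 0.61805
  30–34: 5 × 0.0690 × 0.944 = 0.32568
  35–39: 5 × 0.0185 × 0.932 = 0.08621
  40–44: 5 × 0.0038 × 0.926 = 0.01759
Sum = 2.04246
NRR = 0.491 × 2.04246 = 1.00285
An NRR exceeding 1 indicates intrinsic growth under these rates.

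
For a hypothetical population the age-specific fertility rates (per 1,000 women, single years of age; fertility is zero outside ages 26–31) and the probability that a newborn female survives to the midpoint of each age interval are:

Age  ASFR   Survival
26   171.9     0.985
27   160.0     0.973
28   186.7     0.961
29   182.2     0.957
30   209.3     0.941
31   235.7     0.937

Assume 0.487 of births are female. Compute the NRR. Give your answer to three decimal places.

Proportion female at birth = 0.487.
Per-age-group product (1 × ASFR × survival probability):
  26: 1 × 171.9/1000 × 0.985 = 0.16932
  27: 1 × 160.0/1000 × 0.973 = 0.15568
  28: 1 × 186.7/1000 × 0.961 = 0.17942
  29: 1 × 182.2/1000 × 0.957 = 0.17437
  30: 1 × 209.3/1000 × 0.941 = 0.19695
  31: 1 × 235.7/1000 × 0.937 = 0.22085
Sum = 1.09659
NRR = 0.487 × 1.09659 = 0.53404
With NRR below 1 the population is below replacement fertility.

0.534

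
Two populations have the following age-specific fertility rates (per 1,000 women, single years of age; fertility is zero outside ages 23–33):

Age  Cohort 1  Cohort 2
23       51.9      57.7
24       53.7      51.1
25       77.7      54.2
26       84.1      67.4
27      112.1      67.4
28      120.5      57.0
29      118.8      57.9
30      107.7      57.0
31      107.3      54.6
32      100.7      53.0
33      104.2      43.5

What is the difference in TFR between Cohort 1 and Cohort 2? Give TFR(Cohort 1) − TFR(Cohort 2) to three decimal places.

0.418

Cohort 1:
  Sum of ASFRs = 51.9 + 53.7 + 77.7 + 84.1 + 112.1 + 120.5 + 118.8 + 107.7 + 107.3 + 100.7 + 104.2 = 1038.7
  TFR = 1038.7 / 1000 = 1.0387
Cohort 2:
  Sum of ASFRs = 57.7 + 51.1 + 54.2 + 67.4 + 67.4 + 57.0 + 57.9 + 57.0 + 54.6 + 53.0 + 43.5 = 620.8
  TFR = 620.8 / 1000 = 0.6208
Difference = 1.0387 − 0.6208 = 0.4179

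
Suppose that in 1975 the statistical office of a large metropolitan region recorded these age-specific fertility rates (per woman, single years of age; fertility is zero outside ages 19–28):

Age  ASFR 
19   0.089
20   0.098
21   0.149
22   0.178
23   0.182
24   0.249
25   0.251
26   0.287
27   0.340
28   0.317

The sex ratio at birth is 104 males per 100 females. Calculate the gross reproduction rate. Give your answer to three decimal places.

Proportion female at birth = 100 / (100 + 104) = 0.49020.
Sum of ASFRs = 0.089 + 0.098 + 0.149 + 0.178 + 0.182 + 0.249 + 0.251 + 0.287 + 0.340 + 0.317 = 2.140
TFR = 2.14
GRR = 0.49020 × 2.14 = 1.04903

1.049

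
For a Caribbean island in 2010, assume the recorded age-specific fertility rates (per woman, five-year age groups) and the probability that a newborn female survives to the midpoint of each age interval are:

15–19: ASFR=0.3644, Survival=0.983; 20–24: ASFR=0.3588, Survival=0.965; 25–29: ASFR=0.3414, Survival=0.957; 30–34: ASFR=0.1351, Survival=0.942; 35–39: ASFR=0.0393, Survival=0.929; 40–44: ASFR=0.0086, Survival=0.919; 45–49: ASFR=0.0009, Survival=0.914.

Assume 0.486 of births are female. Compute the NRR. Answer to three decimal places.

2.925

Proportion female at birth = 0.486.
Per-age-group product (5 × ASFR × survival probability):
  15–19: 5 × 0.3644 × 0.983 = 1.79103
  20–24: 5 × 0.3588 × 0.965 = 1.73121
  25–29: 5 × 0.3414 × 0.957 = 1.63360
  30–34: 5 × 0.1351 × 0.942 = 0.63632
  35–39: 5 × 0.0393 × 0.929 = 0.18255
  40–44: 5 × 0.0086 × 0.919 = 0.03952
  45–49: 5 × 0.0009 × 0.914 = 0.00411
Sum = 6.01834
NRR = 0.486 × 6.01834 = 2.92491
NRR > 1, so each generation more than replaces itself.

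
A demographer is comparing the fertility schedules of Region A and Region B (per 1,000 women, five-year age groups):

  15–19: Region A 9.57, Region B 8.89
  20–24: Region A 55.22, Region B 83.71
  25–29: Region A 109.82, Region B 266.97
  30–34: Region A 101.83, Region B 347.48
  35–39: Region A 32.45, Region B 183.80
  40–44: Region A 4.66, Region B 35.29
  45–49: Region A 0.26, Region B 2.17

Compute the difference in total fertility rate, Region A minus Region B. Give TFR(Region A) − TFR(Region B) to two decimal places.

Region A:
  Sum of ASFRs = 9.57 + 55.22 + 109.82 + 101.83 + 32.45 + 4.66 + 0.26 = 313.81
  TFR = 5 × 313.81 / 1000 = 1.56905
Region B:
  Sum of ASFRs = 8.89 + 83.71 + 266.97 + 347.48 + 183.80 + 35.29 + 2.17 = 928.31
  TFR = 5 × 928.31 / 1000 = 4.64155
Difference = 1.56905 − 4.64155 = -3.0725

-3.07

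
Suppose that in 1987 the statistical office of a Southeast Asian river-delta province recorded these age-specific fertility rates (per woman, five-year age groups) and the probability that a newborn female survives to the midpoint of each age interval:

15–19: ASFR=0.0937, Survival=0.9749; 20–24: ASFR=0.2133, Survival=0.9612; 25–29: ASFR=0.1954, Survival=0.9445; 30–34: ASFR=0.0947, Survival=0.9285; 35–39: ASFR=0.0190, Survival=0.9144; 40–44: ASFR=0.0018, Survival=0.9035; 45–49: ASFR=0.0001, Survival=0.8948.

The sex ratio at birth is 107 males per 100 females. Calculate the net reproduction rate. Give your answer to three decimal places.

Proportion female at birth = 100 / (100 + 107) = 0.48309.
Per-age-group product (5 × ASFR × survival probability):
  15–19: 5 × 0.0937 × 0.9749 = 0.45674
  20–24: 5 × 0.2133 × 0.9612 = 1.02512
  25–29: 5 × 0.1954 × 0.9445 = 0.92278
  30–34: 5 × 0.0947 × 0.9285 = 0.43964
  35–39: 5 × 0.0190 × 0.9144 = 0.08687
  40–44: 5 × 0.0018 × 0.9035 = 0.00813
  45–49: 5 × 0.0001 × 0.8948 = 0.00045
Sum = 2.93973
NRR = 0.48309 × 2.93973 = 1.42015

1.420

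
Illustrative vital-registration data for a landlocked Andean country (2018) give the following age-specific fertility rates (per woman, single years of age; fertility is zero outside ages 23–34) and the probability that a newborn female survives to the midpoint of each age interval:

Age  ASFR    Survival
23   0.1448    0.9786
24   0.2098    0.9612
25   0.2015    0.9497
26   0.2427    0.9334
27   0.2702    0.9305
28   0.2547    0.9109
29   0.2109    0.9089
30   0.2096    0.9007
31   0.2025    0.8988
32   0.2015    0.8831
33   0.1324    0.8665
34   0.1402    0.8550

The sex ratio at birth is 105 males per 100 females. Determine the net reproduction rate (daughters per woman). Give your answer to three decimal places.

Proportion female at birth = 100 / (100 + 105) = 0.48780.
Each age group contributes 1 × ASFR × survival:
  23: 1 × 0.1448 × 0.9786 = 0.14170
  24: 1 × 0.2098 × 0.9612 = 0.20166
  25: 1 × 0.2015 × 0.9497 = 0.19136
  26: 1 × 0.2427 × 0.9334 = 0.22654
  27: 1 × 0.2702 × 0.9305 = 0.25142
  28: 1 × 0.2547 × 0.9109 = 0.23201
  29: 1 × 0.2109 × 0.9089 = 0.19169
  30: 1 × 0.2096 × 0.9007 = 0.18879
  31: 1 × 0.2025 × 0.8988 = 0.18201
  32: 1 × 0.2015 × 0.8831 = 0.17794
  33: 1 × 0.1324 × 0.8665 = 0.11472
  34: 1 × 0.1402 × 0.8550 = 0.11987
Sum = 2.21971
NRR = 0.48780 × 2.21971 = 1.08277

1.083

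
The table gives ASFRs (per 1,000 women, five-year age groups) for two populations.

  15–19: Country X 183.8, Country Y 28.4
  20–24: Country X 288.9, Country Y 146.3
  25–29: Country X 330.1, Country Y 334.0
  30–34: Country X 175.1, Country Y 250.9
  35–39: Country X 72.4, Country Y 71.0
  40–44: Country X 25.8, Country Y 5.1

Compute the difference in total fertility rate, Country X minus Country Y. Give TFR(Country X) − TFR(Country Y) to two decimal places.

Country X:
  Sum of ASFRs = 183.8 + 288.9 + 330.1 + 175.1 + 72.4 + 25.8 = 1076.1
  TFR = 5 × 1076.1 / 1000 = 5.3805
Country Y:
  Sum of ASFRs = 28.4 + 146.3 + 334.0 + 250.9 + 71.0 + 5.1 = 835.7
  TFR = 5 × 835.7 / 1000 = 4.1785
Difference = 5.3805 − 4.1785 = 1.202

1.20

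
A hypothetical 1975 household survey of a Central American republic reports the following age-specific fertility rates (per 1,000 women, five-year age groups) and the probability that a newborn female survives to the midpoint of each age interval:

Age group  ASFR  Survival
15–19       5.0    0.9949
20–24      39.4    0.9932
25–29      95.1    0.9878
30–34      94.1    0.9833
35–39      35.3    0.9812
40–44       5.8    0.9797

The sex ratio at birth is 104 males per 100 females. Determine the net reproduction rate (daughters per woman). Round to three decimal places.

0.664

Proportion female at birth = 100 / (100 + 104) = 0.49020.
Each age group contributes 5 × ASFR × survival:
  15–19: 5 × 5.0/1000 × 0.9949 = 0.02487
  20–24: 5 × 39.4/1000 × 0.9932 = 0.19566
  25–29: 5 × 95.1/1000 × 0.9878 = 0.46970
  30–34: 5 × 94.1/1000 × 0.9833 = 0.46264
  35–39: 5 × 35.3/1000 × 0.9812 = 0.17318
  40–44: 5 × 5.8/1000 × 0.9797 = 0.02841
Sum = 1.35446
NRR = 0.49020 × 1.35446 = 0.66396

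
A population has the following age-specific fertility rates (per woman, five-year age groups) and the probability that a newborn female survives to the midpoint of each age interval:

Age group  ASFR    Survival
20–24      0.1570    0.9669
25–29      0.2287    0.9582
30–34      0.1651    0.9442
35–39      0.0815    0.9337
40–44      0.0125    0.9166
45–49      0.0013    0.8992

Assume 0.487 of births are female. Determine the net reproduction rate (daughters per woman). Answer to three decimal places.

Proportion female at birth = 0.487.
Each age group contributes 5 × ASFR × survival:
  20–24: 5 × 0.1570 × 0.9669 = 0.75902
  25–29: 5 × 0.2287 × 0.9582 = 1.09570
  30–34: 5 × 0.1651 × 0.9442 = 0.77944
  35–39: 5 × 0.0815 × 0.9337 = 0.38048
  40–44: 5 × 0.0125 × 0.9166 = 0.05729
  45–49: 5 × 0.0013 × 0.8992 = 0.00584
Sum = 3.07777
NRR = 0.487 × 3.07777 = 1.49887
An NRR exceeding 1 indicates intrinsic growth under these rates.

1.499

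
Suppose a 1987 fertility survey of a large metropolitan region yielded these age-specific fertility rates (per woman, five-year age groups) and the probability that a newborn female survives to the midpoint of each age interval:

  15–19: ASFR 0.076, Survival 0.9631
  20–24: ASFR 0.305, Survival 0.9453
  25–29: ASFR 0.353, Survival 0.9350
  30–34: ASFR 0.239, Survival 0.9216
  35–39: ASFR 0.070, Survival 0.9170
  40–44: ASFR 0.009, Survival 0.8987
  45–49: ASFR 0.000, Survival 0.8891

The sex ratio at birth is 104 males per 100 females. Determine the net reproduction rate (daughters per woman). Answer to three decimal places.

2.412

Proportion female at birth = 100 / (100 + 104) = 0.49020.
Weighting each age-specific rate by interval width and survival:
  15–19: 5 × 0.076 × 0.9631 = 0.36598
  20–24: 5 × 0.305 × 0.9453 = 1.44158
  25–29: 5 × 0.353 × 0.9350 = 1.65028
  30–34: 5 × 0.239 × 0.9216 = 1.10131
  35–39: 5 × 0.070 × 0.9170 = 0.32095
  40–44: 5 × 0.009 × 0.8987 = 0.04044
  45–49: 5 × 0.000 × 0.8891 = 0.00000
Sum = 4.92054
NRR = 0.49020 × 4.92054 = 2.41205
With NRR above 1 the population is above replacement fertility.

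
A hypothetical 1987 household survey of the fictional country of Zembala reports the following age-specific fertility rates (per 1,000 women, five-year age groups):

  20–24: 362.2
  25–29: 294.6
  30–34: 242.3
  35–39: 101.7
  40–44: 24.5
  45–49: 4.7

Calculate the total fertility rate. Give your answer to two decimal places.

5.15

Sum of ASFRs = 362.2 + 294.6 + 242.3 + 101.7 + 24.5 + 4.7 = 1030.0
TFR = 5 × 1030.0 / 1000 = 5.15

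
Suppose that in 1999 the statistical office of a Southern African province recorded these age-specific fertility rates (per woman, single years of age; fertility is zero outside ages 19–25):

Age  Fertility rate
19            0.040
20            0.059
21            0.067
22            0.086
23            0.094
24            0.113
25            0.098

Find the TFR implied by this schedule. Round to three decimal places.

0.557

Sum of ASFRs = 0.040 + 0.059 + 0.067 + 0.086 + 0.094 + 0.113 + 0.098 = 0.557
TFR = 0.557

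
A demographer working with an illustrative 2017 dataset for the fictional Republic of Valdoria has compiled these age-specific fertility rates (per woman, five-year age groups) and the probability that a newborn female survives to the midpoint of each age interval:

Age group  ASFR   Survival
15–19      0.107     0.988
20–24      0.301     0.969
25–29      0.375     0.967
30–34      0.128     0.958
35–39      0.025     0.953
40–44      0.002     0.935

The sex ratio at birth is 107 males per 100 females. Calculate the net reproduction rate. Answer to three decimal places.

Proportion female at birth = 100 / (100 + 107) = 0.48309.
Survival-weighted fertility by age (5·fₓ·Sₓ):
  15–19: 5 × 0.107 × 0.988 = 0.52858
  20–24: 5 × 0.301 × 0.969 = 1.45835
  25–29: 5 × 0.375 × 0.967 = 1.81313
  30–34: 5 × 0.128 × 0.958 = 0.61312
  35–39: 5 × 0.025 × 0.953 = 0.11913
  40–44: 5 × 0.002 × 0.935 = 0.00935
Sum = 4.54166
NRR = 0.48309 × 4.54166 = 2.19403

2.194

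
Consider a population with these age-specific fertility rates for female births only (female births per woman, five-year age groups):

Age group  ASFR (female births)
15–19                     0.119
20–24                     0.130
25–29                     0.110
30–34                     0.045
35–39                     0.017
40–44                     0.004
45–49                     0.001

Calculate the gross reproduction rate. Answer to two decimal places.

Sum of female ASFRs = 0.119 + 0.130 + 0.110 + 0.045 + 0.017 + 0.004 + 0.001 = 0.426
GRR = 5 × 0.426 = 2.13

2.13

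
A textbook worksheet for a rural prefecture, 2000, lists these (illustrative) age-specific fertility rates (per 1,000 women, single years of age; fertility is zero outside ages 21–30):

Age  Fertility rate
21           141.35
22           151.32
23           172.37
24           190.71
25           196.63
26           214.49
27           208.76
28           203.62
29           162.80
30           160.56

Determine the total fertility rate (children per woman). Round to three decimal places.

1.803

Sum of ASFRs = 141.35 + 151.32 + 172.37 + 190.71 + 196.63 + 214.49 + 208.76 + 203.62 + 162.80 + 160.56 = 1802.61
TFR = 1802.61 / 1000 = 1.80261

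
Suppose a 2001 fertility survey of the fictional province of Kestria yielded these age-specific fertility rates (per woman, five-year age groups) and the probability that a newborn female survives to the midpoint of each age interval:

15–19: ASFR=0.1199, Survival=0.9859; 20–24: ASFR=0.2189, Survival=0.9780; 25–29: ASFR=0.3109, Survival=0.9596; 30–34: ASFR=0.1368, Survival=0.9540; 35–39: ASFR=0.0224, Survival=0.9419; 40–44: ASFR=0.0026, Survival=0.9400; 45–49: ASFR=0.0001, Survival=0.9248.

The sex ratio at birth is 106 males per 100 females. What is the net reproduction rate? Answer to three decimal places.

Proportion female at birth = 100 / (100 + 106) = 0.48544.
Survival-weighted fertility by age (5·fₓ·Sₓ):
  15–19: 5 × 0.1199 × 0.9859 = 0.59105
  20–24: 5 × 0.2189 × 0.9780 = 1.07042
  25–29: 5 × 0.3109 × 0.9596 = 1.49170
  30–34: 5 × 0.1368 × 0.9540 = 0.65254
  35–39: 5 × 0.0224 × 0.9419 = 0.10549
  40–44: 5 × 0.0026 × 0.9400 = 0.01222
  45–49: 5 × 0.0001 × 0.9248 = 0.00046
Sum = 3.92388
NRR = 0.48544 × 3.92388 = 1.90481
An NRR exceeding 1 indicates intrinsic growth under these rates.

1.905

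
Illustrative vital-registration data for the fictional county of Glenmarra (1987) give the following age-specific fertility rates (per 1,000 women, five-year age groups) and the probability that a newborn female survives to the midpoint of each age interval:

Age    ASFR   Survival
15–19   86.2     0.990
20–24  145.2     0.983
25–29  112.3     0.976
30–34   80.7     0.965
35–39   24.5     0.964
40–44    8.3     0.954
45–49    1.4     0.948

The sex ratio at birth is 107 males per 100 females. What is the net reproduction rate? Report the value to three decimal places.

1.083

Proportion female at birth = 100 / (100 + 107) = 0.48309.
Each age group contributes 5 × ASFR × survival:
  15–19: 5 × 86.2/1000 × 0.990 = 0.42669
  20–24: 5 × 145.2/1000 × 0.983 = 0.71366
  25–29: 5 × 112.3/1000 × 0.976 = 0.54802
  30–34: 5 × 80.7/1000 × 0.965 = 0.38938
  35–39: 5 × 24.5/1000 × 0.964 = 0.11809
  40–44: 5 × 8.3/1000 × 0.954 = 0.03959
  45–49: 5 × 1.4/1000 × 0.948 = 0.00664
Sum = 2.24207
NRR = 0.48309 × 2.24207 = 1.08312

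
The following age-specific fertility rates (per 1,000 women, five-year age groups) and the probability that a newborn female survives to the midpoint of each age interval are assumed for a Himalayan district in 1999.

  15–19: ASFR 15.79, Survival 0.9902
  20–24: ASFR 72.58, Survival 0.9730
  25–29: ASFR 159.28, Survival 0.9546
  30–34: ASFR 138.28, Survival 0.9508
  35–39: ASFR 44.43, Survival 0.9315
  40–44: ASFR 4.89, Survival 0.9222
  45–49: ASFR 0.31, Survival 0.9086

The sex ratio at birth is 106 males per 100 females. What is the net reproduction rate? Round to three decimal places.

1.010

Proportion female at birth = 100 / (100 + 106) = 0.48544.
Survival-weighted fertility by age (5·fₓ·Sₓ):
  15–19: 5 × 15.79/1000 × 0.9902 = 0.07818
  20–24: 5 × 72.58/1000 × 0.9730 = 0.35310
  25–29: 5 × 159.28/1000 × 0.9546 = 0.76024
  30–34: 5 × 138.28/1000 × 0.9508 = 0.65738
  35–39: 5 × 44.43/1000 × 0.9315 = 0.20693
  40–44: 5 × 4.89/1000 × 0.9222 = 0.02255
  45–49: 5 × 0.31/1000 × 0.9086 = 0.00141
Sum = 2.07979
NRR = 0.48544 × 2.07979 = 1.00961
With NRR above 1 the population is above replacement fertility.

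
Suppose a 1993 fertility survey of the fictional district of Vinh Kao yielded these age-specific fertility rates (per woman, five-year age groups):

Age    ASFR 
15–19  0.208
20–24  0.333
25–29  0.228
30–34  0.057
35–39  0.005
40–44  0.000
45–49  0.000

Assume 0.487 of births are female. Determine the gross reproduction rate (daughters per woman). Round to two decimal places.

Proportion female at birth = 0.487.
Sum of ASFRs = 0.208 + 0.333 + 0.228 + 0.057 + 0.005 + 0.000 + 0.000 = 0.831
TFR = 5 × 0.831 = 4.155
GRR = 0.487 × 4.155 = 2.02349

2.02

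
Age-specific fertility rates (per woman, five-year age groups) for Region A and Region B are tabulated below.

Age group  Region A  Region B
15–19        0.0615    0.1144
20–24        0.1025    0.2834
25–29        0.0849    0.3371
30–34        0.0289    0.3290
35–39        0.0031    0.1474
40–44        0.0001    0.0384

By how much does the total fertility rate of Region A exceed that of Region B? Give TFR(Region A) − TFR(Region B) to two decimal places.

-4.84

Region A:
  Sum of ASFRs = 0.0615 + 0.1025 + 0.0849 + 0.0289 + 0.0031 + 0.0001 = 0.2810
  TFR = 5 × 0.2810 = 1.405
Region B:
  Sum of ASFRs = 0.1144 + 0.2834 + 0.3371 + 0.3290 + 0.1474 + 0.0384 = 1.2497
  TFR = 5 × 1.2497 = 6.2485
Difference = 1.405 − 6.2485 = -4.8435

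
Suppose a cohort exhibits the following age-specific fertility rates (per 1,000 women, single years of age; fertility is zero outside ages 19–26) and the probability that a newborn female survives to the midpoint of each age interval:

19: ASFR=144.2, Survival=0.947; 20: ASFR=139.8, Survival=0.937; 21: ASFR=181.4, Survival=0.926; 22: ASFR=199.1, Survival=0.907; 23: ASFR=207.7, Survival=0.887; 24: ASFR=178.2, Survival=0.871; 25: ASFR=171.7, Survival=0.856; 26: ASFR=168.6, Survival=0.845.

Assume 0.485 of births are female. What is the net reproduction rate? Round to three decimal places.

Proportion female at birth = 0.485.
Survival-weighted fertility by age (1·fₓ·Sₓ):
  19: 1 × 144.2/1000 × 0.947 = 0.13656
  20: 1 × 139.8/1000 × 0.937 = 0.13099
  21: 1 × 181.4/1000 × 0.926 = 0.16798
  22: 1 × 199.1/1000 × 0.907 = 0.18058
  23: 1 × 207.7/1000 × 0.887 = 0.18423
  24: 1 × 178.2/1000 × 0.871 = 0.15521
  25: 1 × 171.7/1000 × 0.856 = 0.14698
  26: 1 × 168.6/1000 × 0.845 = 0.14247
Sum = 1.24500
NRR = 0.485 × 1.24500 = 0.60383
An NRR under 1 implies long-run decline under these rates.

0.604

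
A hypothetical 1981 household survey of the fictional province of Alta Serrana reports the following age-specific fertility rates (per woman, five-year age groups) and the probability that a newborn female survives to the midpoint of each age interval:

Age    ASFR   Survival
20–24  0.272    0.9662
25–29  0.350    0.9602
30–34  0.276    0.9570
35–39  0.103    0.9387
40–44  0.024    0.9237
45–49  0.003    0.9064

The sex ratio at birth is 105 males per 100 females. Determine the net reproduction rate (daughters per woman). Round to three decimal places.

2.401

Proportion female at birth = 100 / (100 + 105) = 0.48780.
Survival-weighted fertility by age (5·fₓ·Sₓ):
  20–24: 5 × 0.272 × 0.9662 = 1.31403
  25–29: 5 × 0.350 × 0.9602 = 1.68035
  30–34: 5 × 0.276 × 0.9570 = 1.32066
  35–39: 5 × 0.103 × 0.9387 = 0.48343
  40–44: 5 × 0.024 × 0.9237 = 0.11084
  45–49: 5 × 0.003 × 0.9064 = 0.01360
Sum = 4.92291
NRR = 0.48780 × 4.92291 = 2.40140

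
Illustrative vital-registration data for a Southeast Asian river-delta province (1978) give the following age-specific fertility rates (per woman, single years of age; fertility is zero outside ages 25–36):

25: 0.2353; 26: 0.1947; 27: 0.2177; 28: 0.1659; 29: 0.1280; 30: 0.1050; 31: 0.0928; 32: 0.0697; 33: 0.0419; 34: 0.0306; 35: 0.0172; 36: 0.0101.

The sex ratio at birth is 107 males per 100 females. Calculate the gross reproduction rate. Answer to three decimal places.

Proportion female at birth = 100 / (100 + 107) = 0.48309.
Sum of ASFRs = 0.2353 + 0.1947 + 0.2177 + 0.1659 + 0.1280 + 0.1050 + 0.0928 + 0.0697 + 0.0419 + 0.0306 + 0.0172 + 0.0101 = 1.3089
TFR = 1.3089
GRR = 0.48309 × 1.3089 = 0.63232

0.632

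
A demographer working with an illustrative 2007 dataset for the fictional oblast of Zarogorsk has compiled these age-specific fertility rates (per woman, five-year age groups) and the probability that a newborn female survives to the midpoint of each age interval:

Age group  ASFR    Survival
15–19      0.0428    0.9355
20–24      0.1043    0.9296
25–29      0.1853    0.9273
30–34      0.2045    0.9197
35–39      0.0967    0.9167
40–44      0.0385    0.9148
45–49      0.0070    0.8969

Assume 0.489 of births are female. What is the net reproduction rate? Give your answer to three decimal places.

Proportion female at birth = 0.489.
Weighting each age-specific rate by interval width and survival:
  15–19: 5 × 0.0428 × 0.9355 = 0.20020
  20–24: 5 × 0.1043 × 0.9296 = 0.48479
  25–29: 5 × 0.1853 × 0.9273 = 0.85914
  30–34: 5 × 0.2045 × 0.9197 = 0.94039
  35–39: 5 × 0.0967 × 0.9167 = 0.44322
  40–44: 5 × 0.0385 × 0.9148 = 0.17610
  45–49: 5 × 0.0070 × 0.8969 = 0.03139
Sum = 3.13523
NRR = 0.489 × 3.13523 = 1.53313
NRR > 1, so each generation more than replaces itself.

1.533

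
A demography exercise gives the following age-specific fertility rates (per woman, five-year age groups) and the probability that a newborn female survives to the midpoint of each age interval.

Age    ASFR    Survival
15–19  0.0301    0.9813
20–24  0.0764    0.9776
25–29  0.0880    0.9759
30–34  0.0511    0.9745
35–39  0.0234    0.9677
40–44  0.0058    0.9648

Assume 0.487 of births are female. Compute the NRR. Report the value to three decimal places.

0.653

Proportion female at birth = 0.487.
Weighting each age-specific rate by interval width and survival:
  15–19: 5 × 0.0301 × 0.9813 = 0.14769
  20–24: 5 × 0.0764 × 0.9776 = 0.37344
  25–29: 5 × 0.0880 × 0.9759 = 0.42940
  30–34: 5 × 0.0511 × 0.9745 = 0.24898
  35–39: 5 × 0.0234 × 0.9677 = 0.11322
  40–44: 5 × 0.0058 × 0.9648 = 0.02798
Sum = 1.34071
NRR = 0.487 × 1.34071 = 0.65293
An NRR under 1 implies long-run decline under these rates.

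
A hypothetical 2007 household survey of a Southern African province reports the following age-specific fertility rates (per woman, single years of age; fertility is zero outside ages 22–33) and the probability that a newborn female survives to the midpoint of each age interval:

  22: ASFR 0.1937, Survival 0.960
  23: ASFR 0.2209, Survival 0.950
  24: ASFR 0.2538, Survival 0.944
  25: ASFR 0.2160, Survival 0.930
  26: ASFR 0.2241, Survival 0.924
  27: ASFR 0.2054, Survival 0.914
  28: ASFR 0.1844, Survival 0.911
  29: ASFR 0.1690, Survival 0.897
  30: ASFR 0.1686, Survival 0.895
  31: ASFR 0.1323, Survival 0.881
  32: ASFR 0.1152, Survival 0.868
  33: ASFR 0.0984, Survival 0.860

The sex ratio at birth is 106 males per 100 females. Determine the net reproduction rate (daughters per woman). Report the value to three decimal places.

Proportion female at birth = 100 / (100 + 106) = 0.48544.
Per-age-group product (1 × ASFR × survival probability):
  22: 1 × 0.1937 × 0.960 = 0.18595
  23: 1 × 0.2209 × 0.950 = 0.20986
  24: 1 × 0.2538 × 0.944 = 0.23959
  25: 1 × 0.2160 × 0.930 = 0.20088
  26: 1 × 0.2241 × 0.924 = 0.20707
  27: 1 × 0.2054 × 0.914 = 0.18774
  28: 1 × 0.1844 × 0.911 = 0.16799
  29: 1 × 0.1690 × 0.897 = 0.15159
  30: 1 × 0.1686 × 0.895 = 0.15090
  31: 1 × 0.1323 × 0.881 = 0.11656
  32: 1 × 0.1152 × 0.868 = 0.09999
  33: 1 × 0.0984 × 0.860 = 0.08462
Sum = 2.00274
NRR = 0.48544 × 2.00274 = 0.97221
An NRR under 1 implies long-run decline under these rates.

0.972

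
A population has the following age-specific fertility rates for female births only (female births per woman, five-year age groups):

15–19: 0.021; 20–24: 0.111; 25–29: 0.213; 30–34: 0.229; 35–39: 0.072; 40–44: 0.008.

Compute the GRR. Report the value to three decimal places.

3.270

Sum of female ASFRs = 0.021 + 0.111 + 0.213 + 0.229 + 0.072 + 0.008 = 0.654
GRR = 5 × 0.654 = 3.27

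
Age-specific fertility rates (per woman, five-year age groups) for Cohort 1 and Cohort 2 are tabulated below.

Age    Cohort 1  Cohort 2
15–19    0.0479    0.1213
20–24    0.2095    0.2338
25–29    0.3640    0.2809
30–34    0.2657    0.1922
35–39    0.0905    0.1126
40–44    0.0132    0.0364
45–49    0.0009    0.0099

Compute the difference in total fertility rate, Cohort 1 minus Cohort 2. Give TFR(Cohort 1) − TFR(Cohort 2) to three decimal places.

0.023

Cohort 1:
  Sum of ASFRs = 0.0479 + 0.2095 + 0.3640 + 0.2657 + 0.0905 + 0.0132 + 0.0009 = 0.9917
  TFR = 5 × 0.9917 = 4.9585
Cohort 2:
  Sum of ASFRs = 0.1213 + 0.2338 + 0.2809 + 0.1922 + 0.1126 + 0.0364 + 0.0099 = 0.9871
  TFR = 5 × 0.9871 = 4.9355
Difference = 4.9585 − 4.9355 = 0.023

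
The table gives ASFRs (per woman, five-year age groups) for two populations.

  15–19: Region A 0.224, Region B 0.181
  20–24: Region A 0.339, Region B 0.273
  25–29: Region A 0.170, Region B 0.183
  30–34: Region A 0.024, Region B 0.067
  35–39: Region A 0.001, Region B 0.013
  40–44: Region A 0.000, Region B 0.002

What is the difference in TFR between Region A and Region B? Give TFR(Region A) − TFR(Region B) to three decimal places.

0.195

Region A:
  Sum of ASFRs = 0.224 + 0.339 + 0.170 + 0.024 + 0.001 + 0.000 = 0.758
  TFR = 5 × 0.758 = 3.79
Region B:
  Sum of ASFRs = 0.181 + 0.273 + 0.183 + 0.067 + 0.013 + 0.002 = 0.719
  TFR = 5 × 0.719 = 3.595
Difference = 3.79 − 3.595 = 0.195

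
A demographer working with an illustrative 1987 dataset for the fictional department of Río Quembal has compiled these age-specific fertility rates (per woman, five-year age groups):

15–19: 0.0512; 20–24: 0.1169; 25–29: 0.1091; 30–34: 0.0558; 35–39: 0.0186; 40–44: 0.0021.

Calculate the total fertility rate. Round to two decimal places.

1.77

Sum of ASFRs = 0.0512 + 0.1169 + 0.1091 + 0.0558 + 0.0186 + 0.0021 = 0.3537
TFR = 5 × 0.3537 = 1.7685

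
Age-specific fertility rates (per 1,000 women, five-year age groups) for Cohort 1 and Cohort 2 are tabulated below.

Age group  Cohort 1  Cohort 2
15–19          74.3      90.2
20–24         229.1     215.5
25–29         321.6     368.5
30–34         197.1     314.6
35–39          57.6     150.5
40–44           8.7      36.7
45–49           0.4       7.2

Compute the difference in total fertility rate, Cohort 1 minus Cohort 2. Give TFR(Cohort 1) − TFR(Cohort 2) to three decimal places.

Cohort 1:
  Sum of ASFRs = 74.3 + 229.1 + 321.6 + 197.1 + 57.6 + 8.7 + 0.4 = 888.8
  TFR = 5 × 888.8 / 1000 = 4.444
Cohort 2:
  Sum of ASFRs = 90.2 + 215.5 + 368.5 + 314.6 + 150.5 + 36.7 + 7.2 = 1183.2
  TFR = 5 × 1183.2 / 1000 = 5.916
Difference = 4.444 − 5.916 = -1.472

-1.472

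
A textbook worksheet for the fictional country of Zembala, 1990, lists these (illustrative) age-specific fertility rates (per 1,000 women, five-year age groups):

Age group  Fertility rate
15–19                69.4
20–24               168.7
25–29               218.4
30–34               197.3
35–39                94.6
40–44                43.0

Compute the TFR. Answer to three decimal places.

Sum of ASFRs = 69.4 + 168.7 + 218.4 + 197.3 + 94.6 + 43.0 = 791.4
TFR = 5 × 791.4 / 1000 = 3.957

3.957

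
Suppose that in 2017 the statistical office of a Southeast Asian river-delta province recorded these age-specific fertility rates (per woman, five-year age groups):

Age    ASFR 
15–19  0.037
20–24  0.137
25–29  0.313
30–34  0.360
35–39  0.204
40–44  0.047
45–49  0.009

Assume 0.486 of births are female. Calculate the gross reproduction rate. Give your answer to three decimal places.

2.690

Proportion female at birth = 0.486.
Sum of ASFRs = 0.037 + 0.137 + 0.313 + 0.360 + 0.204 + 0.047 + 0.009 = 1.107
TFR = 5 × 1.107 = 5.535
GRR = 0.486 × 5.535 = 2.69001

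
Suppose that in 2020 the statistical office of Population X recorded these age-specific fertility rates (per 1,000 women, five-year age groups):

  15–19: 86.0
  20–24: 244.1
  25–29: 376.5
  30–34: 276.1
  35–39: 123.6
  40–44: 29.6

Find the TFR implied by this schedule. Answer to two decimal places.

5.68

Sum of ASFRs = 86.0 + 244.1 + 376.5 + 276.1 + 123.6 + 29.6 = 1135.9
TFR = 5 × 1135.9 / 1000 = 5.6795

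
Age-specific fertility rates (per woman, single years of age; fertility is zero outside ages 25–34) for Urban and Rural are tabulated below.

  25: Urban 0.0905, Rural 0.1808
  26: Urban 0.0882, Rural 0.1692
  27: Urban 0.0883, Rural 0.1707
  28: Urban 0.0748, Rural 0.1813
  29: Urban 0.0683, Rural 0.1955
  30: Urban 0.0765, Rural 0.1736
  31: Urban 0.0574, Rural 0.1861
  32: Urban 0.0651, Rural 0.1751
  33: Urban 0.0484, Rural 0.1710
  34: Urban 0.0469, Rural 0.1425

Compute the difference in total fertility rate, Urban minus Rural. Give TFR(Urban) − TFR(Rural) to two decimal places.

-1.04

Urban:
  Sum of ASFRs = 0.0905 + 0.0882 + 0.0883 + 0.0748 + 0.0683 + 0.0765 + 0.0574 + 0.0651 + 0.0484 + 0.0469 = 0.7044
  TFR = 0.7044
Rural:
  Sum of ASFRs = 0.1808 + 0.1692 + 0.1707 + 0.1813 + 0.1955 + 0.1736 + 0.1861 + 0.1751 + 0.1710 + 0.1425 = 1.7458
  TFR = 1.7458
Difference = 0.7044 − 1.7458 = -1.0414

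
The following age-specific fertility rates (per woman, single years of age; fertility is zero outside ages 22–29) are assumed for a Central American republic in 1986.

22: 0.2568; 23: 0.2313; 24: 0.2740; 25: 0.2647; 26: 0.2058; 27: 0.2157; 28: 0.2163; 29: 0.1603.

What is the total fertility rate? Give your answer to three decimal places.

Sum of ASFRs = 0.2568 + 0.2313 + 0.2740 + 0.2647 + 0.2058 + 0.2157 + 0.2163 + 0.1603 = 1.8249
TFR = 1.8249

1.825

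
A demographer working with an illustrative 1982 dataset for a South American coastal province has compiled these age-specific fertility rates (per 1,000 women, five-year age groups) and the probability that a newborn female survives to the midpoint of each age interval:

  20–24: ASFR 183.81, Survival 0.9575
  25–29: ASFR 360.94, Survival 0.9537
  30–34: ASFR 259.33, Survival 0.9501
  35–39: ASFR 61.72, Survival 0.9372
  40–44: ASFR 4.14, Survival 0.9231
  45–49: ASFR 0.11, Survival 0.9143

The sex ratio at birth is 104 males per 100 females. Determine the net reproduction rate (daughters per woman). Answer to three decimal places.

Proportion female at birth = 100 / (100 + 104) = 0.49020.
Per-age-group product (5 × ASFR × survival probability):
  20–24: 5 × 183.81/1000 × 0.9575 = 0.87999
  25–29: 5 × 360.94/1000 × 0.9537 = 1.72114
  30–34: 5 × 259.33/1000 × 0.9501 = 1.23195
  35–39: 5 × 61.72/1000 × 0.9372 = 0.28922
  40–44: 5 × 4.14/1000 × 0.9231 = 0.01911
  45–49: 5 × 0.11/1000 × 0.9143 = 0.00050
Sum = 4.14191
NRR = 0.49020 × 4.14191 = 2.03036
With NRR above 1 the population is above replacement fertility.

2.030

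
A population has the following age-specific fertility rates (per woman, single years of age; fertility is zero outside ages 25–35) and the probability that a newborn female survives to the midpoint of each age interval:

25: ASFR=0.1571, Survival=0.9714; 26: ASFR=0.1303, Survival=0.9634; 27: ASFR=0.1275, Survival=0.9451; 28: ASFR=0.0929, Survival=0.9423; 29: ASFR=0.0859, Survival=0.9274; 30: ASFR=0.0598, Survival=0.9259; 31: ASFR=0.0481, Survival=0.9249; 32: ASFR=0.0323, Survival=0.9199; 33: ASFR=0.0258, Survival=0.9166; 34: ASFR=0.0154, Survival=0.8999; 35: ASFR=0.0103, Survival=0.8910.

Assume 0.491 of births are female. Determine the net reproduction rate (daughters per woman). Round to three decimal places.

Proportion female at birth = 0.491.
Weighting each age-specific rate by interval width and survival:
  25: 1 × 0.1571 × 0.9714 = 0.15261
  26: 1 × 0.1303 × 0.9634 = 0.12553
  27: 1 × 0.1275 × 0.9451 = 0.12050
  28: 1 × 0.0929 × 0.9423 = 0.08754
  29: 1 × 0.0859 × 0.9274 = 0.07966
  30: 1 × 0.0598 × 0.9259 = 0.05537
  31: 1 × 0.0481 × 0.9249 = 0.04449
  32: 1 × 0.0323 × 0.9199 = 0.02971
  33: 1 × 0.0258 × 0.9166 = 0.02365
  34: 1 × 0.0154 × 0.8999 = 0.01386
  35: 1 × 0.0103 × 0.8910 = 0.00918
Sum = 0.74210
NRR = 0.491 × 0.74210 = 0.36437

0.364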